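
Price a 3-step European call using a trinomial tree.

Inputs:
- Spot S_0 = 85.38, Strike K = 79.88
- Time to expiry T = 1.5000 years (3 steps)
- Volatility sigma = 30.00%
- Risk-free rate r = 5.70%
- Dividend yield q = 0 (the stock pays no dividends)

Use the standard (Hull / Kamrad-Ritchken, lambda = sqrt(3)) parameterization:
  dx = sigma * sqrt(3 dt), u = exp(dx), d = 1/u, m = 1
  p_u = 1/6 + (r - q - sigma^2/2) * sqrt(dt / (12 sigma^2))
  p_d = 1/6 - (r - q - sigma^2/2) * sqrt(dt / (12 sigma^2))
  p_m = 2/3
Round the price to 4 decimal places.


dt = T/N = 0.500000; dx = sigma*sqrt(3*dt) = 0.367423
u = exp(dx) = 1.444009; d = 1/u = 0.692516
p_u = 0.174832, p_m = 0.666667, p_d = 0.158502
Discount per step: exp(-r*dt) = 0.971902
Stock lattice S(k, j) with j the centered position index:
  k=0: S(0,+0) = 85.3800
  k=1: S(1,-1) = 59.1270; S(1,+0) = 85.3800; S(1,+1) = 123.2895
  k=2: S(2,-2) = 40.9464; S(2,-1) = 59.1270; S(2,+0) = 85.3800; S(2,+1) = 123.2895; S(2,+2) = 178.0312
  k=3: S(3,-3) = 28.3561; S(3,-2) = 40.9464; S(3,-1) = 59.1270; S(3,+0) = 85.3800; S(3,+1) = 123.2895; S(3,+2) = 178.0312; S(3,+3) = 257.0787
Terminal payoffs V(N, j) = max(S_T - K, 0):
  V(3,-3) = 0.000000; V(3,-2) = 0.000000; V(3,-1) = 0.000000; V(3,+0) = 5.500000; V(3,+1) = 43.409512; V(3,+2) = 98.151198; V(3,+3) = 177.198700
Backward induction: V(k, j) = exp(-r*dt) * [p_u * V(k+1, j+1) + p_m * V(k+1, j) + p_d * V(k+1, j-1)]
  V(2,-2) = exp(-r*dt) * [p_u*0.000000 + p_m*0.000000 + p_d*0.000000] = 0.000000
  V(2,-1) = exp(-r*dt) * [p_u*5.500000 + p_m*0.000000 + p_d*0.000000] = 0.934556
  V(2,+0) = exp(-r*dt) * [p_u*43.409512 + p_m*5.500000 + p_d*0.000000] = 10.939754
  V(2,+1) = exp(-r*dt) * [p_u*98.151198 + p_m*43.409512 + p_d*5.500000] = 45.651580
  V(2,+2) = exp(-r*dt) * [p_u*177.198700 + p_m*98.151198 + p_d*43.409512] = 100.392212
  V(1,-1) = exp(-r*dt) * [p_u*10.939754 + p_m*0.934556 + p_d*0.000000] = 2.464406
  V(1,+0) = exp(-r*dt) * [p_u*45.651580 + p_m*10.939754 + p_d*0.934556] = 14.989298
  V(1,+1) = exp(-r*dt) * [p_u*100.392212 + p_m*45.651580 + p_d*10.939754] = 48.323070
  V(0,+0) = exp(-r*dt) * [p_u*48.323070 + p_m*14.989298 + p_d*2.464406] = 18.302746

Answer: Price = V(0,0) = 18.3027


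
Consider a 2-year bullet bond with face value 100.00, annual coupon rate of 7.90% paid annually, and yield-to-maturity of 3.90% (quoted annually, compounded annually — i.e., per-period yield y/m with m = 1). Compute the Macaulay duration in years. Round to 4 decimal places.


Answer: Macaulay duration = 1.9293 years

Derivation:
Coupon per period c = face * coupon_rate / m = 7.900000
Periods per year m = 1; per-period yield y/m = 0.039000
Number of cashflows N = 2
Cashflows (t years, CF_t, discount factor 1/(1+y/m)^(m*t), PV):
  t = 1.0000: CF_t = 7.900000, DF = 0.962464, PV = 7.603465
  t = 2.0000: CF_t = 107.900000, DF = 0.926337, PV = 99.951738
Price P = sum_t PV_t = 107.555203
Macaulay numerator sum_t t * PV_t:
  t * PV_t at t = 1.0000: 7.603465
  t * PV_t at t = 2.0000: 199.903476
Macaulay duration D = (sum_t t * PV_t) / P = 207.506941 / 107.555203 = 1.929306


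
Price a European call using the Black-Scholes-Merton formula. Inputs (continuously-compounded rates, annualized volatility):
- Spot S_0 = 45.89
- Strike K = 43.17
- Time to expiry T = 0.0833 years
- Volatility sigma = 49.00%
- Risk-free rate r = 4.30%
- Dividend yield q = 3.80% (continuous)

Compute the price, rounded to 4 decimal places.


d1 = (ln(S/K) + (r - q + 0.5*sigma^2) * T) / (sigma * sqrt(T)) = 0.50570505
d2 = d1 - sigma * sqrt(T) = 0.36428253
exp(-rT) = 0.99642451; exp(-qT) = 0.99683960
C = S_0 * exp(-qT) * N(d1) - K * exp(-rT) * N(d2)
N(d1) = 0.69346814; N(d2) = 0.64217648
C = 45.8900 * 0.99683960 * 0.69346814 - 43.1700 * 0.99642451 * 0.64217648 = 4.0990

Answer: Price = 4.0990


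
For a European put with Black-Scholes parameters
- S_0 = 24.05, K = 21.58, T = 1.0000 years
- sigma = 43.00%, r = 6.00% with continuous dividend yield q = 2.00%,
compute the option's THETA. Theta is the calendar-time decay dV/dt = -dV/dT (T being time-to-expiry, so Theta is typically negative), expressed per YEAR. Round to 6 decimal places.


d1 = 0.5600419459; d2 = 0.1300419459
phi(d1) = 0.3410377774; exp(-qT) = 0.9801986733; exp(-rT) = 0.9417645336
Theta = -S*exp(-qT)*phi(d1)*sigma/(2*sqrt(T)) + r*K*exp(-rT)*N(-d2) - q*S*exp(-qT)*N(-d1)
N(-d1) = 0.2877254136; N(-d2) = 0.4482666202; sqrt(T) = 1.0000000000
Term 1 = -24.0500 * 0.9801986733 * 0.3410377774 * 0.4300 / (2 * 1.0000000000) = -1.7285030104
Term 2 = 0.0600 * 21.5800 * 0.9417645336 * 0.4482666202 = 0.5466148455
Term 3 = -0.0200 * 24.0500 * 0.9801986733 * 0.2877254136 = -0.1356555010
Theta = -1.7285030104 + (0.5466148455) + (-0.1356555010) = -1.317544

Answer: Theta = -1.317544


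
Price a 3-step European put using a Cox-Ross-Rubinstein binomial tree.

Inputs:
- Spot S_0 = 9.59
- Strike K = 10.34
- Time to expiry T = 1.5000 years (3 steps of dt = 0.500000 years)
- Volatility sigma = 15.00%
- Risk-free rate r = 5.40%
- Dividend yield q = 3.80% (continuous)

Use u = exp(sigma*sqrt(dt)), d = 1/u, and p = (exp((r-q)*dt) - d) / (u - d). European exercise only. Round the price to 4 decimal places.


Answer: Price = V(0,0) = 0.9415

Derivation:
dt = T/N = 0.500000
u = exp(sigma*sqrt(dt)) = 1.111895; d = 1/u = 0.899365
p = (exp((r-q)*dt) - d) / (u - d) = 0.511301
Discount per step: exp(-r*dt) = 0.973361
Stock lattice S(k, i) with i counting down-moves:
  k=0: S(0,0) = 9.5900
  k=1: S(1,0) = 10.6631; S(1,1) = 8.6249
  k=2: S(2,0) = 11.8562; S(2,1) = 9.5900; S(2,2) = 7.7569
  k=3: S(3,0) = 13.1829; S(3,1) = 10.6631; S(3,2) = 8.6249; S(3,3) = 6.9763
Terminal payoffs V(N, i) = max(K - S_T, 0):
  V(3,0) = 0.000000; V(3,1) = 0.000000; V(3,2) = 1.715087; V(3,3) = 3.363671
Backward induction: V(k, i) = exp(-r*dt) * [p * V(k+1, i) + (1-p) * V(k+1, i+1)].
  V(2,0) = exp(-r*dt) * [p*0.000000 + (1-p)*0.000000] = 0.000000
  V(2,1) = exp(-r*dt) * [p*0.000000 + (1-p)*1.715087] = 0.815834
  V(2,2) = exp(-r*dt) * [p*1.715087 + (1-p)*3.363671] = 2.453599
  V(1,0) = exp(-r*dt) * [p*0.000000 + (1-p)*0.815834] = 0.388076
  V(1,1) = exp(-r*dt) * [p*0.815834 + (1-p)*2.453599] = 1.573154
  V(0,0) = exp(-r*dt) * [p*0.388076 + (1-p)*1.573154] = 0.941457


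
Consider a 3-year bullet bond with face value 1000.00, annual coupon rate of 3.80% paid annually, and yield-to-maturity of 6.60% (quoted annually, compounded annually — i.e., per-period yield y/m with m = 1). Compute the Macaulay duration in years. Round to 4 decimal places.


Coupon per period c = face * coupon_rate / m = 38.000000
Periods per year m = 1; per-period yield y/m = 0.066000
Number of cashflows N = 3
Cashflows (t years, CF_t, discount factor 1/(1+y/m)^(m*t), PV):
  t = 1.0000: CF_t = 38.000000, DF = 0.938086, PV = 35.647280
  t = 2.0000: CF_t = 38.000000, DF = 0.880006, PV = 33.440225
  t = 3.0000: CF_t = 1038.000000, DF = 0.825521, PV = 856.891312
Price P = sum_t PV_t = 925.978816
Macaulay numerator sum_t t * PV_t:
  t * PV_t at t = 1.0000: 35.647280
  t * PV_t at t = 2.0000: 66.880449
  t * PV_t at t = 3.0000: 2570.673935
Macaulay duration D = (sum_t t * PV_t) / P = 2673.201664 / 925.978816 = 2.886893

Answer: Macaulay duration = 2.8869 years


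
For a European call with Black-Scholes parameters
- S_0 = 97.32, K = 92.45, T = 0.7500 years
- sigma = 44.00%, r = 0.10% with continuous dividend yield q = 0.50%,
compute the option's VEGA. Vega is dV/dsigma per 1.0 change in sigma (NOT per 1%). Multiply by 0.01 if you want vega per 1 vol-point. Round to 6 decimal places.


Answer: Vega = 31.852349

Derivation:
d1 = 0.3173761614; d2 = -0.0636750162
phi(d1) = 0.3793475987; exp(-qT) = 0.9962570225; exp(-rT) = 0.9992502812
Vega = S * exp(-qT) * phi(d1) * sqrt(T) = 97.3200 * 0.9962570225 * 0.3793475987 * 0.8660254038 = 31.852349


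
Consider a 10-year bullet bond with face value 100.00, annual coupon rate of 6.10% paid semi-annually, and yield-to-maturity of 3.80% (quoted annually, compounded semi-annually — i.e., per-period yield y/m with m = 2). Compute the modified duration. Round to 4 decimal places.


Coupon per period c = face * coupon_rate / m = 3.050000
Periods per year m = 2; per-period yield y/m = 0.019000
Number of cashflows N = 20
Cashflows (t years, CF_t, discount factor 1/(1+y/m)^(m*t), PV):
  t = 0.5000: CF_t = 3.050000, DF = 0.981354, PV = 2.993131
  t = 1.0000: CF_t = 3.050000, DF = 0.963056, PV = 2.937321
  t = 1.5000: CF_t = 3.050000, DF = 0.945099, PV = 2.882553
  t = 2.0000: CF_t = 3.050000, DF = 0.927477, PV = 2.828806
  t = 2.5000: CF_t = 3.050000, DF = 0.910184, PV = 2.776060
  t = 3.0000: CF_t = 3.050000, DF = 0.893213, PV = 2.724299
  t = 3.5000: CF_t = 3.050000, DF = 0.876558, PV = 2.673502
  t = 4.0000: CF_t = 3.050000, DF = 0.860214, PV = 2.623653
  t = 4.5000: CF_t = 3.050000, DF = 0.844175, PV = 2.574733
  t = 5.0000: CF_t = 3.050000, DF = 0.828434, PV = 2.526725
  t = 5.5000: CF_t = 3.050000, DF = 0.812988, PV = 2.479612
  t = 6.0000: CF_t = 3.050000, DF = 0.797829, PV = 2.433378
  t = 6.5000: CF_t = 3.050000, DF = 0.782953, PV = 2.388006
  t = 7.0000: CF_t = 3.050000, DF = 0.768354, PV = 2.343480
  t = 7.5000: CF_t = 3.050000, DF = 0.754028, PV = 2.299784
  t = 8.0000: CF_t = 3.050000, DF = 0.739968, PV = 2.256903
  t = 8.5000: CF_t = 3.050000, DF = 0.726171, PV = 2.214821
  t = 9.0000: CF_t = 3.050000, DF = 0.712631, PV = 2.173524
  t = 9.5000: CF_t = 3.050000, DF = 0.699343, PV = 2.132997
  t = 10.0000: CF_t = 103.050000, DF = 0.686304, PV = 70.723593
Price P = sum_t PV_t = 118.986883
First compute Macaulay numerator sum_t t * PV_t:
  t * PV_t at t = 0.5000: 1.496565
  t * PV_t at t = 1.0000: 2.937321
  t * PV_t at t = 1.5000: 4.323829
  t * PV_t at t = 2.0000: 5.657611
  t * PV_t at t = 2.5000: 6.940151
  t * PV_t at t = 3.0000: 8.172896
  t * PV_t at t = 3.5000: 9.357258
  t * PV_t at t = 4.0000: 10.494611
  t * PV_t at t = 4.5000: 11.586298
  t * PV_t at t = 5.0000: 12.633626
  t * PV_t at t = 5.5000: 13.637869
  t * PV_t at t = 6.0000: 14.600270
  t * PV_t at t = 6.5000: 15.522040
  t * PV_t at t = 7.0000: 16.404360
  t * PV_t at t = 7.5000: 17.248381
  t * PV_t at t = 8.0000: 18.055224
  t * PV_t at t = 8.5000: 18.825982
  t * PV_t at t = 9.0000: 19.561720
  t * PV_t at t = 9.5000: 20.263476
  t * PV_t at t = 10.0000: 707.235930
Macaulay duration D = 934.955420 / 118.986883 = 7.857634
Modified duration = D / (1 + y/m) = 7.857634 / (1 + 0.019000) = 7.711123

Answer: Modified duration = 7.7111


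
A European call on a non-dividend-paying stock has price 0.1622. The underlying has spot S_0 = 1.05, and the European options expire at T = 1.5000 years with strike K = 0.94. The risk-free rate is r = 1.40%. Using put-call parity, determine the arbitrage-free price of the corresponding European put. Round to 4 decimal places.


Answer: Put price = 0.0327

Derivation:
Put-call parity: C - P = S_0 * exp(-qT) - K * exp(-rT).
S_0 * exp(-qT) = 1.0500 * 1.00000000 = 1.05000000
K * exp(-rT) = 0.9400 * 0.97921896 = 0.92046583
P = C - S*exp(-qT) + K*exp(-rT)
P = 0.1622 - 1.05000000 + 0.92046583 = 0.0327


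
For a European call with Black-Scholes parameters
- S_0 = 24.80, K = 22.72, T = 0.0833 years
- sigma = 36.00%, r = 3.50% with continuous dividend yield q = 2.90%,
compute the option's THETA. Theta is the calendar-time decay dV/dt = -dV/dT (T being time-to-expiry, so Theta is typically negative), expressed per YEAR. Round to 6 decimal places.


Answer: Theta = -4.144746

Derivation:
d1 = 0.8998427727; d2 = 0.7959405109
phi(d1) = 0.2661229015; exp(-qT) = 0.9975872155; exp(-rT) = 0.9970887459
Theta = -S*exp(-qT)*phi(d1)*sigma/(2*sqrt(T)) - r*K*exp(-rT)*N(d2) + q*S*exp(-qT)*N(d1)
N(d1) = 0.8158980358; N(d2) = 0.7869666933; sqrt(T) = 0.2886173938
Term 1 = -24.8000 * 0.9975872155 * 0.2661229015 * 0.3600 / (2 * 0.2886173938) = -4.1061499958
Term 2 = -0.0350 * 22.7200 * 0.9970887459 * 0.7869666933 = -0.6239740636
Term 3 = 0.0290 * 24.8000 * 0.9975872155 * 0.8158980358 = 0.5853780602
Theta = -4.1061499958 + (-0.6239740636) + (0.5853780602) = -4.144746


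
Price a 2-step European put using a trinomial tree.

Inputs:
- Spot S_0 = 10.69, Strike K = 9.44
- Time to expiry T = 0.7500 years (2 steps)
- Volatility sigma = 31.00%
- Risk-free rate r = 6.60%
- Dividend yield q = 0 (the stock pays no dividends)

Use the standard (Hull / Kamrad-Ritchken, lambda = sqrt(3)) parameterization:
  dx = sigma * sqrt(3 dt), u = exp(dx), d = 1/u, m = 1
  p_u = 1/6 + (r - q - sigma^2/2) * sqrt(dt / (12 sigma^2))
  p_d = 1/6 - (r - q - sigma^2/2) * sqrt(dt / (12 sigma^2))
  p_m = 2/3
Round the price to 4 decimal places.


Answer: Price = V(0,0) = 0.4374

Derivation:
dt = T/N = 0.375000; dx = sigma*sqrt(3*dt) = 0.328805
u = exp(dx) = 1.389306; d = 1/u = 0.719784
p_u = 0.176903, p_m = 0.666667, p_d = 0.156431
Discount per step: exp(-r*dt) = 0.975554
Stock lattice S(k, j) with j the centered position index:
  k=0: S(0,+0) = 10.6900
  k=1: S(1,-1) = 7.6945; S(1,+0) = 10.6900; S(1,+1) = 14.8517
  k=2: S(2,-2) = 5.5384; S(2,-1) = 7.6945; S(2,+0) = 10.6900; S(2,+1) = 14.8517; S(2,+2) = 20.6335
Terminal payoffs V(N, j) = max(K - S_T, 0):
  V(2,-2) = 3.901635; V(2,-1) = 1.745513; V(2,+0) = 0.000000; V(2,+1) = 0.000000; V(2,+2) = 0.000000
Backward induction: V(k, j) = exp(-r*dt) * [p_u * V(k+1, j+1) + p_m * V(k+1, j) + p_d * V(k+1, j-1)]
  V(1,-1) = exp(-r*dt) * [p_u*0.000000 + p_m*1.745513 + p_d*3.901635] = 1.730643
  V(1,+0) = exp(-r*dt) * [p_u*0.000000 + p_m*0.000000 + p_d*1.745513] = 0.266377
  V(1,+1) = exp(-r*dt) * [p_u*0.000000 + p_m*0.000000 + p_d*0.000000] = 0.000000
  V(0,+0) = exp(-r*dt) * [p_u*0.000000 + p_m*0.266377 + p_d*1.730643] = 0.437351


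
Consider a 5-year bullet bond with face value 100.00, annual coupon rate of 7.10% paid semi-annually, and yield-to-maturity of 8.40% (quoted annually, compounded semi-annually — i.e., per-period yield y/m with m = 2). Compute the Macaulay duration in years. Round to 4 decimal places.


Answer: Macaulay duration = 4.2723 years

Derivation:
Coupon per period c = face * coupon_rate / m = 3.550000
Periods per year m = 2; per-period yield y/m = 0.042000
Number of cashflows N = 10
Cashflows (t years, CF_t, discount factor 1/(1+y/m)^(m*t), PV):
  t = 0.5000: CF_t = 3.550000, DF = 0.959693, PV = 3.406910
  t = 1.0000: CF_t = 3.550000, DF = 0.921010, PV = 3.269587
  t = 1.5000: CF_t = 3.550000, DF = 0.883887, PV = 3.137800
  t = 2.0000: CF_t = 3.550000, DF = 0.848260, PV = 3.011324
  t = 2.5000: CF_t = 3.550000, DF = 0.814069, PV = 2.889946
  t = 3.0000: CF_t = 3.550000, DF = 0.781257, PV = 2.773461
  t = 3.5000: CF_t = 3.550000, DF = 0.749766, PV = 2.661671
  t = 4.0000: CF_t = 3.550000, DF = 0.719545, PV = 2.554386
  t = 4.5000: CF_t = 3.550000, DF = 0.690543, PV = 2.451427
  t = 5.0000: CF_t = 103.550000, DF = 0.662709, PV = 68.623508
Price P = sum_t PV_t = 94.780019
Macaulay numerator sum_t t * PV_t:
  t * PV_t at t = 0.5000: 1.703455
  t * PV_t at t = 1.0000: 3.269587
  t * PV_t at t = 1.5000: 4.706699
  t * PV_t at t = 2.0000: 6.022648
  t * PV_t at t = 2.5000: 7.224866
  t * PV_t at t = 3.0000: 8.320383
  t * PV_t at t = 3.5000: 9.315847
  t * PV_t at t = 4.0000: 10.217546
  t * PV_t at t = 4.5000: 11.031419
  t * PV_t at t = 5.0000: 343.117539
Macaulay duration D = (sum_t t * PV_t) / P = 404.929989 / 94.780019 = 4.272314


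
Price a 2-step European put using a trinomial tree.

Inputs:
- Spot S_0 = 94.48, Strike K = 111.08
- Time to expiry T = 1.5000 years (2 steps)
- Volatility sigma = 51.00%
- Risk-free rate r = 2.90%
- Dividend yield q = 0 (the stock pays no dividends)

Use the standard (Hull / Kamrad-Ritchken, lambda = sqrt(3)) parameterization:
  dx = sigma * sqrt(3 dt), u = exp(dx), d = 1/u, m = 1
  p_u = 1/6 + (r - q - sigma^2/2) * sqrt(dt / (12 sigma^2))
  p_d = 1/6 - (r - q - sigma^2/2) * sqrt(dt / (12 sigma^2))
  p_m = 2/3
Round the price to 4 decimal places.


dt = T/N = 0.750000; dx = sigma*sqrt(3*dt) = 0.765000
u = exp(dx) = 2.148994; d = 1/u = 0.465334
p_u = 0.117132, p_m = 0.666667, p_d = 0.216201
Discount per step: exp(-r*dt) = 0.978485
Stock lattice S(k, j) with j the centered position index:
  k=0: S(0,+0) = 94.4800
  k=1: S(1,-1) = 43.9647; S(1,+0) = 94.4800; S(1,+1) = 203.0370
  k=2: S(2,-2) = 20.4583; S(2,-1) = 43.9647; S(2,+0) = 94.4800; S(2,+1) = 203.0370; S(2,+2) = 436.3253
Terminal payoffs V(N, j) = max(K - S_T, 0):
  V(2,-2) = 90.621710; V(2,-1) = 67.115250; V(2,+0) = 16.600000; V(2,+1) = 0.000000; V(2,+2) = 0.000000
Backward induction: V(k, j) = exp(-r*dt) * [p_u * V(k+1, j+1) + p_m * V(k+1, j) + p_d * V(k+1, j-1)]
  V(1,-1) = exp(-r*dt) * [p_u*16.600000 + p_m*67.115250 + p_d*90.621710] = 64.854365
  V(1,+0) = exp(-r*dt) * [p_u*0.000000 + p_m*16.600000 + p_d*67.115250] = 25.026755
  V(1,+1) = exp(-r*dt) * [p_u*0.000000 + p_m*0.000000 + p_d*16.600000] = 3.511720
  V(0,+0) = exp(-r*dt) * [p_u*3.511720 + p_m*25.026755 + p_d*64.854365] = 30.447920

Answer: Price = V(0,0) = 30.4479


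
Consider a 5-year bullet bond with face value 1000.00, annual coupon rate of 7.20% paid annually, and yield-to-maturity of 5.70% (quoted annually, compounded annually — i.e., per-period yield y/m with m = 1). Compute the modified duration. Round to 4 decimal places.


Coupon per period c = face * coupon_rate / m = 72.000000
Periods per year m = 1; per-period yield y/m = 0.057000
Number of cashflows N = 5
Cashflows (t years, CF_t, discount factor 1/(1+y/m)^(m*t), PV):
  t = 1.0000: CF_t = 72.000000, DF = 0.946074, PV = 68.117313
  t = 2.0000: CF_t = 72.000000, DF = 0.895056, PV = 64.444005
  t = 3.0000: CF_t = 72.000000, DF = 0.846789, PV = 60.968784
  t = 4.0000: CF_t = 72.000000, DF = 0.801125, PV = 57.680969
  t = 5.0000: CF_t = 1072.000000, DF = 0.757923, PV = 812.493413
Price P = sum_t PV_t = 1063.704484
First compute Macaulay numerator sum_t t * PV_t:
  t * PV_t at t = 1.0000: 68.117313
  t * PV_t at t = 2.0000: 128.888010
  t * PV_t at t = 3.0000: 182.906353
  t * PV_t at t = 4.0000: 230.723876
  t * PV_t at t = 5.0000: 4062.467065
Macaulay duration D = 4673.102617 / 1063.704484 = 4.393234
Modified duration = D / (1 + y/m) = 4.393234 / (1 + 0.057000) = 4.156323

Answer: Modified duration = 4.1563


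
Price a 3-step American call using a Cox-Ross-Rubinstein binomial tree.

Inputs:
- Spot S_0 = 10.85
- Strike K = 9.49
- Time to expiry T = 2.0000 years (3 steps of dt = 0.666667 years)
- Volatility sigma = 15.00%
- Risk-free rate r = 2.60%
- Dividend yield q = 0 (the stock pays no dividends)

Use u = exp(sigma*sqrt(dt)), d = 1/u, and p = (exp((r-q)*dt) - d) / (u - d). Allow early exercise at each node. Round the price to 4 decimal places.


dt = T/N = 0.666667
u = exp(sigma*sqrt(dt)) = 1.130290; d = 1/u = 0.884728
p = (exp((r-q)*dt) - d) / (u - d) = 0.540621
Discount per step: exp(-r*dt) = 0.982816
Stock lattice S(k, i) with i counting down-moves:
  k=0: S(0,0) = 10.8500
  k=1: S(1,0) = 12.2636; S(1,1) = 9.5993
  k=2: S(2,0) = 13.8615; S(2,1) = 10.8500; S(2,2) = 8.4928
  k=3: S(3,0) = 15.6675; S(3,1) = 12.2636; S(3,2) = 9.5993; S(3,3) = 7.5138
Terminal payoffs V(N, i) = max(S_T - K, 0):
  V(3,0) = 6.177501; V(3,1) = 2.773650; V(3,2) = 0.109304; V(3,3) = 0.000000
Backward induction: V(k, i) = exp(-r*dt) * [p * V(k+1, i) + (1-p) * V(k+1, i+1)]; then take max(V_cont, immediate exercise) for American.
  V(2,0) = exp(-r*dt) * [p*6.177501 + (1-p)*2.773650] = 4.534560; exercise = 4.371484; V(2,0) = max -> 4.534560
  V(2,1) = exp(-r*dt) * [p*2.773650 + (1-p)*0.109304] = 1.523076; exercise = 1.360000; V(2,1) = max -> 1.523076
  V(2,2) = exp(-r*dt) * [p*0.109304 + (1-p)*0.000000] = 0.058077; exercise = 0.000000; V(2,2) = max -> 0.058077
  V(1,0) = exp(-r*dt) * [p*4.534560 + (1-p)*1.523076] = 3.096999; exercise = 2.773650; V(1,0) = max -> 3.096999
  V(1,1) = exp(-r*dt) * [p*1.523076 + (1-p)*0.058077] = 0.835479; exercise = 0.109304; V(1,1) = max -> 0.835479
  V(0,0) = exp(-r*dt) * [p*3.096999 + (1-p)*0.835479] = 2.022738; exercise = 1.360000; V(0,0) = max -> 2.022738

Answer: Price = V(0,0) = 2.0227


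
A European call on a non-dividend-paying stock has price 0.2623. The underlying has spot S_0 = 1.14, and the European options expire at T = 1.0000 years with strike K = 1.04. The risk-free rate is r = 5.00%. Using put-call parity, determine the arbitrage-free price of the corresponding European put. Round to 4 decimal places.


Answer: Put price = 0.1116

Derivation:
Put-call parity: C - P = S_0 * exp(-qT) - K * exp(-rT).
S_0 * exp(-qT) = 1.1400 * 1.00000000 = 1.14000000
K * exp(-rT) = 1.0400 * 0.95122942 = 0.98927860
P = C - S*exp(-qT) + K*exp(-rT)
P = 0.2623 - 1.14000000 + 0.98927860 = 0.1116


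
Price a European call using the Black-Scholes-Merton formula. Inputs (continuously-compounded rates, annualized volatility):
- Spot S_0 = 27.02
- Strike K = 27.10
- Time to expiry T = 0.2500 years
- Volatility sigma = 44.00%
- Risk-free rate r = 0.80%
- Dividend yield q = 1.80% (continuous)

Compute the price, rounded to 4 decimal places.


d1 = (ln(S/K) + (r - q + 0.5*sigma^2) * T) / (sigma * sqrt(T)) = 0.08519820
d2 = d1 - sigma * sqrt(T) = -0.13480180
exp(-rT) = 0.99800200; exp(-qT) = 0.99551011
C = S_0 * exp(-qT) * N(d1) - K * exp(-rT) * N(d2)
N(d1) = 0.53394809; N(d2) = 0.44638429
C = 27.0200 * 0.99551011 * 0.53394809 - 27.1000 * 0.99800200 * 0.44638429 = 2.2897

Answer: Price = 2.2897


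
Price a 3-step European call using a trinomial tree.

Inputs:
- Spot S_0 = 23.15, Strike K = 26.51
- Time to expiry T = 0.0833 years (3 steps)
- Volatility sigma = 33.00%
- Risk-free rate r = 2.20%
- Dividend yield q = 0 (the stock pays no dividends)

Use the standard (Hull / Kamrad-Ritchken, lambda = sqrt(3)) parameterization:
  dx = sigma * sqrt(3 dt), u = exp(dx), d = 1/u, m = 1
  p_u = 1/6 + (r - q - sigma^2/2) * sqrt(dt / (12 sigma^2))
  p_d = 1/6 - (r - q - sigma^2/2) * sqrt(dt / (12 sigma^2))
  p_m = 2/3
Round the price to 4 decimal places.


dt = T/N = 0.027767; dx = sigma*sqrt(3*dt) = 0.095244
u = exp(dx) = 1.099927; d = 1/u = 0.909151
p_u = 0.161937, p_m = 0.666667, p_d = 0.171397
Discount per step: exp(-r*dt) = 0.999389
Stock lattice S(k, j) with j the centered position index:
  k=0: S(0,+0) = 23.1500
  k=1: S(1,-1) = 21.0469; S(1,+0) = 23.1500; S(1,+1) = 25.4633
  k=2: S(2,-2) = 19.1348; S(2,-1) = 21.0469; S(2,+0) = 23.1500; S(2,+1) = 25.4633; S(2,+2) = 28.0078
  k=3: S(3,-3) = 17.3964; S(3,-2) = 19.1348; S(3,-1) = 21.0469; S(3,+0) = 23.1500; S(3,+1) = 25.4633; S(3,+2) = 28.0078; S(3,+3) = 30.8065
Terminal payoffs V(N, j) = max(S_T - K, 0):
  V(3,-3) = 0.000000; V(3,-2) = 0.000000; V(3,-1) = 0.000000; V(3,+0) = 0.000000; V(3,+1) = 0.000000; V(3,+2) = 1.497778; V(3,+3) = 4.296509
Backward induction: V(k, j) = exp(-r*dt) * [p_u * V(k+1, j+1) + p_m * V(k+1, j) + p_d * V(k+1, j-1)]
  V(2,-2) = exp(-r*dt) * [p_u*0.000000 + p_m*0.000000 + p_d*0.000000] = 0.000000
  V(2,-1) = exp(-r*dt) * [p_u*0.000000 + p_m*0.000000 + p_d*0.000000] = 0.000000
  V(2,+0) = exp(-r*dt) * [p_u*0.000000 + p_m*0.000000 + p_d*0.000000] = 0.000000
  V(2,+1) = exp(-r*dt) * [p_u*1.497778 + p_m*0.000000 + p_d*0.000000] = 0.242397
  V(2,+2) = exp(-r*dt) * [p_u*4.296509 + p_m*1.497778 + p_d*0.000000] = 1.693246
  V(1,-1) = exp(-r*dt) * [p_u*0.000000 + p_m*0.000000 + p_d*0.000000] = 0.000000
  V(1,+0) = exp(-r*dt) * [p_u*0.242397 + p_m*0.000000 + p_d*0.000000] = 0.039229
  V(1,+1) = exp(-r*dt) * [p_u*1.693246 + p_m*0.242397 + p_d*0.000000] = 0.435530
  V(0,+0) = exp(-r*dt) * [p_u*0.435530 + p_m*0.039229 + p_d*0.000000] = 0.096622

Answer: Price = V(0,0) = 0.0966


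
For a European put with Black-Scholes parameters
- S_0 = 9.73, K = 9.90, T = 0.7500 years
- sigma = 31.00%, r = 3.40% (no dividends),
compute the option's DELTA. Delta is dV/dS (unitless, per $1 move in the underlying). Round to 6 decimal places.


Answer: Delta = -0.434590

Derivation:
d1 = 0.1646999256; d2 = -0.1037679496
phi(d1) = 0.3935679417; exp(-qT) = 1.0000000000; exp(-rT) = 0.9748223790
N(-d1) = 0.4345900878
Delta = -exp(-qT) * N(-d1) = -1.0000000000 * 0.4345900878 = -0.434590


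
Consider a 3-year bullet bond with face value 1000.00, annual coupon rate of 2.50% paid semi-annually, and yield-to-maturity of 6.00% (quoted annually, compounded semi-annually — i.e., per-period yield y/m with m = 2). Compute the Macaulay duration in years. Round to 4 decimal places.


Coupon per period c = face * coupon_rate / m = 12.500000
Periods per year m = 2; per-period yield y/m = 0.030000
Number of cashflows N = 6
Cashflows (t years, CF_t, discount factor 1/(1+y/m)^(m*t), PV):
  t = 0.5000: CF_t = 12.500000, DF = 0.970874, PV = 12.135922
  t = 1.0000: CF_t = 12.500000, DF = 0.942596, PV = 11.782449
  t = 1.5000: CF_t = 12.500000, DF = 0.915142, PV = 11.439271
  t = 2.0000: CF_t = 12.500000, DF = 0.888487, PV = 11.106088
  t = 2.5000: CF_t = 12.500000, DF = 0.862609, PV = 10.782610
  t = 3.0000: CF_t = 1012.500000, DF = 0.837484, PV = 847.952810
Price P = sum_t PV_t = 905.199150
Macaulay numerator sum_t t * PV_t:
  t * PV_t at t = 0.5000: 6.067961
  t * PV_t at t = 1.0000: 11.782449
  t * PV_t at t = 1.5000: 17.158906
  t * PV_t at t = 2.0000: 22.212176
  t * PV_t at t = 2.5000: 26.956525
  t * PV_t at t = 3.0000: 2543.858430
Macaulay duration D = (sum_t t * PV_t) / P = 2628.036447 / 905.199150 = 2.903269

Answer: Macaulay duration = 2.9033 years


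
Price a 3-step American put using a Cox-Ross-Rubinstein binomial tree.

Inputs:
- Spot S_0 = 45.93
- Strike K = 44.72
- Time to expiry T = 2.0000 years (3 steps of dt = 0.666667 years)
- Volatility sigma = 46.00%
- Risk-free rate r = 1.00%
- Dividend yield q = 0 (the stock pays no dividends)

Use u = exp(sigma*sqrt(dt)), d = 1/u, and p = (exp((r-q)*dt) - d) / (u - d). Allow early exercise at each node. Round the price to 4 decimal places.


dt = T/N = 0.666667
u = exp(sigma*sqrt(dt)) = 1.455848; d = 1/u = 0.686885
p = (exp((r-q)*dt) - d) / (u - d) = 0.415890
Discount per step: exp(-r*dt) = 0.993356
Stock lattice S(k, i) with i counting down-moves:
  k=0: S(0,0) = 45.9300
  k=1: S(1,0) = 66.8671; S(1,1) = 31.5486
  k=2: S(2,0) = 97.3483; S(2,1) = 45.9300; S(2,2) = 21.6703
  k=3: S(3,0) = 141.7243; S(3,1) = 66.8671; S(3,2) = 31.5486; S(3,3) = 14.8850
Terminal payoffs V(N, i) = max(K - S_T, 0):
  V(3,0) = 0.000000; V(3,1) = 0.000000; V(3,2) = 13.171373; V(3,3) = 29.835012
Backward induction: V(k, i) = exp(-r*dt) * [p * V(k+1, i) + (1-p) * V(k+1, i+1)]; then take max(V_cont, immediate exercise) for American.
  V(2,0) = exp(-r*dt) * [p*0.000000 + (1-p)*0.000000] = 0.000000; exercise = 0.000000; V(2,0) = max -> 0.000000
  V(2,1) = exp(-r*dt) * [p*0.000000 + (1-p)*13.171373] = 7.642411; exercise = 0.000000; V(2,1) = max -> 7.642411
  V(2,2) = exp(-r*dt) * [p*13.171373 + (1-p)*29.835012] = 22.752580; exercise = 23.049722; V(2,2) = max -> 23.049722
  V(1,0) = exp(-r*dt) * [p*0.000000 + (1-p)*7.642411] = 4.434348; exercise = 0.000000; V(1,0) = max -> 4.434348
  V(1,1) = exp(-r*dt) * [p*7.642411 + (1-p)*23.049722] = 16.531398; exercise = 13.171373; V(1,1) = max -> 16.531398
  V(0,0) = exp(-r*dt) * [p*4.434348 + (1-p)*16.531398] = 11.423942; exercise = 0.000000; V(0,0) = max -> 11.423942

Answer: Price = V(0,0) = 11.4239


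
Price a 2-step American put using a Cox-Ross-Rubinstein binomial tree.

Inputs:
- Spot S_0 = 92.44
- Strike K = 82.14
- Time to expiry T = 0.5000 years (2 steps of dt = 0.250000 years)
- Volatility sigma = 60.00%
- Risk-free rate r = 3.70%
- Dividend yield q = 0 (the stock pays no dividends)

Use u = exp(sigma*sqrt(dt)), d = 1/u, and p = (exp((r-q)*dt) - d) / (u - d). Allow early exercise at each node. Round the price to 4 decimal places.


Answer: Price = V(0,0) = 9.6408

Derivation:
dt = T/N = 0.250000
u = exp(sigma*sqrt(dt)) = 1.349859; d = 1/u = 0.740818
p = (exp((r-q)*dt) - d) / (u - d) = 0.440816
Discount per step: exp(-r*dt) = 0.990793
Stock lattice S(k, i) with i counting down-moves:
  k=0: S(0,0) = 92.4400
  k=1: S(1,0) = 124.7809; S(1,1) = 68.4812
  k=2: S(2,0) = 168.4367; S(2,1) = 92.4400; S(2,2) = 50.7321
Terminal payoffs V(N, i) = max(K - S_T, 0):
  V(2,0) = 0.000000; V(2,1) = 0.000000; V(2,2) = 31.407852
Backward induction: V(k, i) = exp(-r*dt) * [p * V(k+1, i) + (1-p) * V(k+1, i+1)]; then take max(V_cont, immediate exercise) for American.
  V(1,0) = exp(-r*dt) * [p*0.000000 + (1-p)*0.000000] = 0.000000; exercise = 0.000000; V(1,0) = max -> 0.000000
  V(1,1) = exp(-r*dt) * [p*0.000000 + (1-p)*31.407852] = 17.401069; exercise = 13.658764; V(1,1) = max -> 17.401069
  V(0,0) = exp(-r*dt) * [p*0.000000 + (1-p)*17.401069] = 9.640812; exercise = 0.000000; V(0,0) = max -> 9.640812


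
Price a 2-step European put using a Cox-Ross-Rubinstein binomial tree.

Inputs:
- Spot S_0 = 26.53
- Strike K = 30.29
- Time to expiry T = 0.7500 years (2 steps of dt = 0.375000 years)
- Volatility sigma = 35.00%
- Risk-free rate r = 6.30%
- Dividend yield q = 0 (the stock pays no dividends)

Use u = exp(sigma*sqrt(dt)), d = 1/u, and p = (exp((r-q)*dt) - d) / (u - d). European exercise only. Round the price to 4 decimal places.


Answer: Price = V(0,0) = 4.8710

Derivation:
dt = T/N = 0.375000
u = exp(sigma*sqrt(dt)) = 1.239032; d = 1/u = 0.807082
p = (exp((r-q)*dt) - d) / (u - d) = 0.501967
Discount per step: exp(-r*dt) = 0.976652
Stock lattice S(k, i) with i counting down-moves:
  k=0: S(0,0) = 26.5300
  k=1: S(1,0) = 32.8715; S(1,1) = 21.4119
  k=2: S(2,0) = 40.7289; S(2,1) = 26.5300; S(2,2) = 17.2811
Terminal payoffs V(N, i) = max(K - S_T, 0):
  V(2,0) = 0.000000; V(2,1) = 3.760000; V(2,2) = 13.008865
Backward induction: V(k, i) = exp(-r*dt) * [p * V(k+1, i) + (1-p) * V(k+1, i+1)].
  V(1,0) = exp(-r*dt) * [p*0.000000 + (1-p)*3.760000] = 1.828884
  V(1,1) = exp(-r*dt) * [p*3.760000 + (1-p)*13.008865] = 8.170908
  V(0,0) = exp(-r*dt) * [p*1.828884 + (1-p)*8.170908] = 4.870977


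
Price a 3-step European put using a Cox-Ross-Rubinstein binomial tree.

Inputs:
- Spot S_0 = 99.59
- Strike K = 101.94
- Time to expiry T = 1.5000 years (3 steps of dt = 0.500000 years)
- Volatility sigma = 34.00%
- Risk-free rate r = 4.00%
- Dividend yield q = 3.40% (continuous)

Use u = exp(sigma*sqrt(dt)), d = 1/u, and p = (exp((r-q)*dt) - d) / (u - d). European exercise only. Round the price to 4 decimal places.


Answer: Price = V(0,0) = 17.6885

Derivation:
dt = T/N = 0.500000
u = exp(sigma*sqrt(dt)) = 1.271778; d = 1/u = 0.786300
p = (exp((r-q)*dt) - d) / (u - d) = 0.446373
Discount per step: exp(-r*dt) = 0.980199
Stock lattice S(k, i) with i counting down-moves:
  k=0: S(0,0) = 99.5900
  k=1: S(1,0) = 126.6564; S(1,1) = 78.3077
  k=2: S(2,0) = 161.0789; S(2,1) = 99.5900; S(2,2) = 61.5733
  k=3: S(3,0) = 204.8567; S(3,1) = 126.6564; S(3,2) = 78.3077; S(3,3) = 48.4152
Terminal payoffs V(N, i) = max(K - S_T, 0):
  V(3,0) = 0.000000; V(3,1) = 0.000000; V(3,2) = 23.632338; V(3,3) = 53.524847
Backward induction: V(k, i) = exp(-r*dt) * [p * V(k+1, i) + (1-p) * V(k+1, i+1)].
  V(2,0) = exp(-r*dt) * [p*0.000000 + (1-p)*0.000000] = 0.000000
  V(2,1) = exp(-r*dt) * [p*0.000000 + (1-p)*23.632338] = 12.824441
  V(2,2) = exp(-r*dt) * [p*23.632338 + (1-p)*53.524847] = 39.386003
  V(1,0) = exp(-r*dt) * [p*0.000000 + (1-p)*12.824441] = 6.959374
  V(1,1) = exp(-r*dt) * [p*12.824441 + (1-p)*39.386003] = 26.984528
  V(0,0) = exp(-r*dt) * [p*6.959374 + (1-p)*26.984528] = 17.688518


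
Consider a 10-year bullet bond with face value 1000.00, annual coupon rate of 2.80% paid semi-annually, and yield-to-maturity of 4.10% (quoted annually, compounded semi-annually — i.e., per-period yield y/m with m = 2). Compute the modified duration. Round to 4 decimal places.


Answer: Modified duration = 8.5293

Derivation:
Coupon per period c = face * coupon_rate / m = 14.000000
Periods per year m = 2; per-period yield y/m = 0.020500
Number of cashflows N = 20
Cashflows (t years, CF_t, discount factor 1/(1+y/m)^(m*t), PV):
  t = 0.5000: CF_t = 14.000000, DF = 0.979912, PV = 13.718765
  t = 1.0000: CF_t = 14.000000, DF = 0.960227, PV = 13.443180
  t = 1.5000: CF_t = 14.000000, DF = 0.940938, PV = 13.173131
  t = 2.0000: CF_t = 14.000000, DF = 0.922036, PV = 12.908507
  t = 2.5000: CF_t = 14.000000, DF = 0.903514, PV = 12.649198
  t = 3.0000: CF_t = 14.000000, DF = 0.885364, PV = 12.395098
  t = 3.5000: CF_t = 14.000000, DF = 0.867579, PV = 12.146103
  t = 4.0000: CF_t = 14.000000, DF = 0.850151, PV = 11.902110
  t = 4.5000: CF_t = 14.000000, DF = 0.833073, PV = 11.663018
  t = 5.0000: CF_t = 14.000000, DF = 0.816338, PV = 11.428729
  t = 5.5000: CF_t = 14.000000, DF = 0.799939, PV = 11.199147
  t = 6.0000: CF_t = 14.000000, DF = 0.783870, PV = 10.974176
  t = 6.5000: CF_t = 14.000000, DF = 0.768123, PV = 10.753725
  t = 7.0000: CF_t = 14.000000, DF = 0.752693, PV = 10.537702
  t = 7.5000: CF_t = 14.000000, DF = 0.737573, PV = 10.326019
  t = 8.0000: CF_t = 14.000000, DF = 0.722756, PV = 10.118587
  t = 8.5000: CF_t = 14.000000, DF = 0.708237, PV = 9.915323
  t = 9.0000: CF_t = 14.000000, DF = 0.694010, PV = 9.716142
  t = 9.5000: CF_t = 14.000000, DF = 0.680069, PV = 9.520963
  t = 10.0000: CF_t = 1014.000000, DF = 0.666407, PV = 675.737116
Price P = sum_t PV_t = 894.226740
First compute Macaulay numerator sum_t t * PV_t:
  t * PV_t at t = 0.5000: 6.859383
  t * PV_t at t = 1.0000: 13.443180
  t * PV_t at t = 1.5000: 19.759696
  t * PV_t at t = 2.0000: 25.817013
  t * PV_t at t = 2.5000: 31.622995
  t * PV_t at t = 3.0000: 37.185295
  t * PV_t at t = 3.5000: 42.511362
  t * PV_t at t = 4.0000: 47.608440
  t * PV_t at t = 4.5000: 52.483582
  t * PV_t at t = 5.0000: 57.143646
  t * PV_t at t = 5.5000: 61.595307
  t * PV_t at t = 6.0000: 65.845057
  t * PV_t at t = 6.5000: 69.899211
  t * PV_t at t = 7.0000: 73.763913
  t * PV_t at t = 7.5000: 77.445139
  t * PV_t at t = 8.0000: 80.948700
  t * PV_t at t = 8.5000: 84.280249
  t * PV_t at t = 9.0000: 87.445282
  t * PV_t at t = 9.5000: 90.449146
  t * PV_t at t = 10.0000: 6757.371160
Macaulay duration D = 7783.477757 / 894.226740 = 8.704143
Modified duration = D / (1 + y/m) = 8.704143 / (1 + 0.020500) = 8.529293


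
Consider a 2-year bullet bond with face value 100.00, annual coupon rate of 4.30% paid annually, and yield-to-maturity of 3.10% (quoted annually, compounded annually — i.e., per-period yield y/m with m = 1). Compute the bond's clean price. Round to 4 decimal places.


Answer: Price = 102.2928

Derivation:
Coupon per period c = face * coupon_rate / m = 4.300000
Periods per year m = 1; per-period yield y/m = 0.031000
Number of cashflows N = 2
Cashflows (t years, CF_t, discount factor 1/(1+y/m)^(m*t), PV):
  t = 1.0000: CF_t = 4.300000, DF = 0.969932, PV = 4.170708
  t = 2.0000: CF_t = 104.300000, DF = 0.940768, PV = 98.122132
Price P = sum_t PV_t = 102.292840


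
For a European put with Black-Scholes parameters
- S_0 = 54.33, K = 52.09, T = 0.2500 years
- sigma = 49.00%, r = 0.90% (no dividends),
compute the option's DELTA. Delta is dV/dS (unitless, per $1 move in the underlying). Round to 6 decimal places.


Answer: Delta = -0.380741

Derivation:
d1 = 0.3035349747; d2 = 0.0585349747
phi(d1) = 0.3809811906; exp(-qT) = 1.0000000000; exp(-rT) = 0.9977525294
N(-d1) = 0.3807410990
Delta = -exp(-qT) * N(-d1) = -1.0000000000 * 0.3807410990 = -0.380741


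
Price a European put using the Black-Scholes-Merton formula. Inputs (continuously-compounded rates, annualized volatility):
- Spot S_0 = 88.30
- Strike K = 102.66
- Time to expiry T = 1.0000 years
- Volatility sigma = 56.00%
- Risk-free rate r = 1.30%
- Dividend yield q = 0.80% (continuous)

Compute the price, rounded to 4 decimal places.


Answer: Price = 28.3819

Derivation:
d1 = (ln(S/K) + (r - q + 0.5*sigma^2) * T) / (sigma * sqrt(T)) = 0.01985277
d2 = d1 - sigma * sqrt(T) = -0.54014723
exp(-rT) = 0.98708414; exp(-qT) = 0.99203191
P = K * exp(-rT) * N(-d2) - S_0 * exp(-qT) * N(-d1)
N(-d1) = 0.49208041; N(-d2) = 0.70545225
P = 102.6600 * 0.98708414 * 0.70545225 - 88.3000 * 0.99203191 * 0.49208041 = 28.3819


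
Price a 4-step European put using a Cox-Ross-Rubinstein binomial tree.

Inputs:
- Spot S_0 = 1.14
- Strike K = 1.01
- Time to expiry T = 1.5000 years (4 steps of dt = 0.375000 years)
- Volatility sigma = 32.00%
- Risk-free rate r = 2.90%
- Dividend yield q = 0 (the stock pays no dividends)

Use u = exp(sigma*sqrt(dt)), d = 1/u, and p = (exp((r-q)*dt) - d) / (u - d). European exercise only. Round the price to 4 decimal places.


Answer: Price = V(0,0) = 0.0967

Derivation:
dt = T/N = 0.375000
u = exp(sigma*sqrt(dt)) = 1.216477; d = 1/u = 0.822046
p = (exp((r-q)*dt) - d) / (u - d) = 0.478888
Discount per step: exp(-r*dt) = 0.989184
Stock lattice S(k, i) with i counting down-moves:
  k=0: S(0,0) = 1.1400
  k=1: S(1,0) = 1.3868; S(1,1) = 0.9371
  k=2: S(2,0) = 1.6870; S(2,1) = 1.1400; S(2,2) = 0.7704
  k=3: S(3,0) = 2.0522; S(3,1) = 1.3868; S(3,2) = 0.9371; S(3,3) = 0.6333
  k=4: S(4,0) = 2.4964; S(4,1) = 1.6870; S(4,2) = 1.1400; S(4,3) = 0.7704; S(4,4) = 0.5206
Terminal payoffs V(N, i) = max(K - S_T, 0):
  V(4,0) = 0.000000; V(4,1) = 0.000000; V(4,2) = 0.000000; V(4,3) = 0.239634; V(4,4) = 0.489418
Backward induction: V(k, i) = exp(-r*dt) * [p * V(k+1, i) + (1-p) * V(k+1, i+1)].
  V(3,0) = exp(-r*dt) * [p*0.000000 + (1-p)*0.000000] = 0.000000
  V(3,1) = exp(-r*dt) * [p*0.000000 + (1-p)*0.000000] = 0.000000
  V(3,2) = exp(-r*dt) * [p*0.000000 + (1-p)*0.239634] = 0.123526
  V(3,3) = exp(-r*dt) * [p*0.239634 + (1-p)*0.489418] = 0.365800
  V(2,0) = exp(-r*dt) * [p*0.000000 + (1-p)*0.000000] = 0.000000
  V(2,1) = exp(-r*dt) * [p*0.000000 + (1-p)*0.123526] = 0.063674
  V(2,2) = exp(-r*dt) * [p*0.123526 + (1-p)*0.365800] = 0.247076
  V(1,0) = exp(-r*dt) * [p*0.000000 + (1-p)*0.063674] = 0.032823
  V(1,1) = exp(-r*dt) * [p*0.063674 + (1-p)*0.247076] = 0.157525
  V(0,0) = exp(-r*dt) * [p*0.032823 + (1-p)*0.157525] = 0.096748


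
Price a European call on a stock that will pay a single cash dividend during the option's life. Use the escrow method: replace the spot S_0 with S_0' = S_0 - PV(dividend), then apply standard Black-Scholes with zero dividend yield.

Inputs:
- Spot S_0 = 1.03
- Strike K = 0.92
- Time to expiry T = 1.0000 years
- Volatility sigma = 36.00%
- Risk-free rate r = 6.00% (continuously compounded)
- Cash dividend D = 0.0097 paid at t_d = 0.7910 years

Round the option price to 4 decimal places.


Answer: Price = 0.2255

Derivation:
PV(D) = D * exp(-r * t_d) = 0.0097 * 0.95364862 = 0.00925039
S_0' = S_0 - PV(D) = 1.0300 - 0.00925039 = 1.02074961
d1 = (ln(S_0'/K) + (r + sigma^2/2)*T) / (sigma*sqrt(T)) = 0.63533021
d2 = d1 - sigma*sqrt(T) = 0.27533021
exp(-rT) = 0.94176453
N(d1) = 0.73739346; N(d2) = 0.60846872
C = S_0' * N(d1) - K * exp(-rT) * N(d2) = 1.02074961 * 0.73739346 - 0.9200 * 0.94176453 * 0.60846872 = 0.2255


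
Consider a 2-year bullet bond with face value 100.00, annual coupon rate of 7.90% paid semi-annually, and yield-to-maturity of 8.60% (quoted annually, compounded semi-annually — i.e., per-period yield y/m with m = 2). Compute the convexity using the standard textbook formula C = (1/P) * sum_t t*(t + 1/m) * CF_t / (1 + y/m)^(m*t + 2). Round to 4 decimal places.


Coupon per period c = face * coupon_rate / m = 3.950000
Periods per year m = 2; per-period yield y/m = 0.043000
Number of cashflows N = 4
Cashflows (t years, CF_t, discount factor 1/(1+y/m)^(m*t), PV):
  t = 0.5000: CF_t = 3.950000, DF = 0.958773, PV = 3.787152
  t = 1.0000: CF_t = 3.950000, DF = 0.919245, PV = 3.631019
  t = 1.5000: CF_t = 3.950000, DF = 0.881347, PV = 3.481322
  t = 2.0000: CF_t = 103.950000, DF = 0.845012, PV = 87.838975
Price P = sum_t PV_t = 98.738468
Convexity numerator sum_t t*(t + 1/m) * CF_t / (1+y/m)^(m*t + 2):
  t = 0.5000: term = 1.740661
  t = 1.0000: term = 5.006695
  t = 1.5000: term = 9.600565
  t = 2.0000: term = 403.727793
Convexity = (1/P) * sum = 420.075714 / 98.738468 = 4.254428

Answer: Convexity = 4.2544


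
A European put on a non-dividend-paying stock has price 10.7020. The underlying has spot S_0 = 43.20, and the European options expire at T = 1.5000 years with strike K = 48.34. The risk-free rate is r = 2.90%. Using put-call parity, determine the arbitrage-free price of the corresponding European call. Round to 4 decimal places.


Put-call parity: C - P = S_0 * exp(-qT) - K * exp(-rT).
S_0 * exp(-qT) = 43.2000 * 1.00000000 = 43.20000000
K * exp(-rT) = 48.3400 * 0.95743255 = 46.28228966
C = P + S*exp(-qT) - K*exp(-rT)
C = 10.7020 + 43.20000000 - 46.28228966 = 7.6197

Answer: Call price = 7.6197


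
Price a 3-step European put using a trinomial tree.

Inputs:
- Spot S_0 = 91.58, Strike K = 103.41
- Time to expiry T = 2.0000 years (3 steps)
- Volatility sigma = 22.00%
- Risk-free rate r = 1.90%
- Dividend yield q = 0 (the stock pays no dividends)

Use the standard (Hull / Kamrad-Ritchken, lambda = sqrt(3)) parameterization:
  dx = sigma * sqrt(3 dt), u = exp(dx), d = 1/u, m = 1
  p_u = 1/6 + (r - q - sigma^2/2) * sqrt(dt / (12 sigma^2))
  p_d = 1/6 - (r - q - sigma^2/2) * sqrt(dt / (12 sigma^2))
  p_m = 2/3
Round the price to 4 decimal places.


Answer: Price = V(0,0) = 16.5995

Derivation:
dt = T/N = 0.666667; dx = sigma*sqrt(3*dt) = 0.311127
u = exp(dx) = 1.364963; d = 1/u = 0.732621
p_u = 0.161096, p_m = 0.666667, p_d = 0.172238
Discount per step: exp(-r*dt) = 0.987413
Stock lattice S(k, j) with j the centered position index:
  k=0: S(0,+0) = 91.5800
  k=1: S(1,-1) = 67.0934; S(1,+0) = 91.5800; S(1,+1) = 125.0033
  k=2: S(2,-2) = 49.1540; S(2,-1) = 67.0934; S(2,+0) = 91.5800; S(2,+1) = 125.0033; S(2,+2) = 170.6248
  k=3: S(3,-3) = 36.0113; S(3,-2) = 49.1540; S(3,-1) = 67.0934; S(3,+0) = 91.5800; S(3,+1) = 125.0033; S(3,+2) = 170.6248; S(3,+3) = 232.8964
Terminal payoffs V(N, j) = max(K - S_T, 0):
  V(3,-3) = 67.398730; V(3,-2) = 54.255965; V(3,-1) = 36.316584; V(3,+0) = 11.830000; V(3,+1) = 0.000000; V(3,+2) = 0.000000; V(3,+3) = 0.000000
Backward induction: V(k, j) = exp(-r*dt) * [p_u * V(k+1, j+1) + p_m * V(k+1, j) + p_d * V(k+1, j-1)]
  V(2,-2) = exp(-r*dt) * [p_u*36.316584 + p_m*54.255965 + p_d*67.398730] = 52.954667
  V(2,-1) = exp(-r*dt) * [p_u*11.830000 + p_m*36.316584 + p_d*54.255965] = 35.015395
  V(2,+0) = exp(-r*dt) * [p_u*0.000000 + p_m*11.830000 + p_d*36.316584] = 13.963756
  V(2,+1) = exp(-r*dt) * [p_u*0.000000 + p_m*0.000000 + p_d*11.830000] = 2.011927
  V(2,+2) = exp(-r*dt) * [p_u*0.000000 + p_m*0.000000 + p_d*0.000000] = 0.000000
  V(1,-1) = exp(-r*dt) * [p_u*13.963756 + p_m*35.015395 + p_d*52.954667] = 34.276955
  V(1,+0) = exp(-r*dt) * [p_u*2.011927 + p_m*13.963756 + p_d*35.015395] = 15.467096
  V(1,+1) = exp(-r*dt) * [p_u*0.000000 + p_m*2.011927 + p_d*13.963756] = 3.699217
  V(0,+0) = exp(-r*dt) * [p_u*3.699217 + p_m*15.467096 + p_d*34.276955] = 16.599514
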